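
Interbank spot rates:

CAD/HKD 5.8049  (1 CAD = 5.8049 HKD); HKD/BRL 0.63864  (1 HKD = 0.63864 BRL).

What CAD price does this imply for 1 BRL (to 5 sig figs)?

BRL/CAD = 0.26974

1 BRL ÷ 0.63864 = 1.56583 HKD
1.56583 HKD ÷ 5.8049 = 0.269742 CAD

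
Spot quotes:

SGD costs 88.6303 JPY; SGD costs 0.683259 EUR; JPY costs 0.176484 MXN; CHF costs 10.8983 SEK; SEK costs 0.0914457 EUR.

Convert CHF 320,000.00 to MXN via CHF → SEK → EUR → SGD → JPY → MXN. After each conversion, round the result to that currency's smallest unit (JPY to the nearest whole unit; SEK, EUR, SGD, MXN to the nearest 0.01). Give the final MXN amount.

CHF 320,000.00 × 10.8983 = SEK 3,487,456.00
SEK 3,487,456.00 × 0.0914457 = EUR 318,912.86
EUR 318,912.86 ÷ 0.683259 = SGD 466,752.52
SGD 466,752.52 × 88.6303 = JPY 41,368,416
JPY 41,368,416 × 0.176484 = MXN 7,300,863.53

MXN 7,300,863.53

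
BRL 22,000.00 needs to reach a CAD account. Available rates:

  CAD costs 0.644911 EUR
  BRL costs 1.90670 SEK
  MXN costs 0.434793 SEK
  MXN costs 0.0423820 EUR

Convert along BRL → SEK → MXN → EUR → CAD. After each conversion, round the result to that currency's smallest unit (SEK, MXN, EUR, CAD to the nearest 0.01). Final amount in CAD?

BRL 22,000.00 × 1.90670 = SEK 41,947.40
SEK 41,947.40 ÷ 0.434793 = MXN 96,476.71
MXN 96,476.71 × 0.0423820 = EUR 4,088.88
EUR 4,088.88 ÷ 0.644911 = CAD 6,340.22

CAD 6,340.22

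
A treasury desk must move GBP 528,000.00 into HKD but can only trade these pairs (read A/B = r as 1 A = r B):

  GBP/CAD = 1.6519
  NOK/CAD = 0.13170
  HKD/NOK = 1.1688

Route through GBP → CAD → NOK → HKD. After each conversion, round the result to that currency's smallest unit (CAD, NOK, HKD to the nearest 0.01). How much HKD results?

GBP 528,000.00 × 1.6519 = CAD 872,203.20
CAD 872,203.20 ÷ 0.13170 = NOK 6,622,651.48
NOK 6,622,651.48 ÷ 1.1688 = HKD 5,666,197.36

HKD 5,666,197.36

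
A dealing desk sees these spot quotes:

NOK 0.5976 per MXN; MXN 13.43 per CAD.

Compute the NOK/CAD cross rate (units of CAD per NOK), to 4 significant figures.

1 NOK ÷ 0.5976 = 1.67336 MXN
1.67336 MXN ÷ 13.43 = 0.124599 CAD

NOK/CAD = 0.1246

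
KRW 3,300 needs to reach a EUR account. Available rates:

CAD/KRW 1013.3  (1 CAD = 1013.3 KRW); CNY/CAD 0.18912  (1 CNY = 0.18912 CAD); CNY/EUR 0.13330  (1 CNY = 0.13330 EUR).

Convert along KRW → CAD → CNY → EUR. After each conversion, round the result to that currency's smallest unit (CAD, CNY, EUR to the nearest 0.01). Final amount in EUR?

EUR 2.30

KRW 3,300 ÷ 1013.3 = CAD 3.26
CAD 3.26 ÷ 0.18912 = CNY 17.24
CNY 17.24 × 0.13330 = EUR 2.30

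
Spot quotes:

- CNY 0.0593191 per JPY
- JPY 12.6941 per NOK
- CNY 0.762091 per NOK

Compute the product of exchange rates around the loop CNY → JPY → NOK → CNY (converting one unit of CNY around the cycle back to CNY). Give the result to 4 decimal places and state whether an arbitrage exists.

1.0121 (arbitrage exists)

Around CNY → JPY → NOK → CNY: 1 ÷ 0.0593191 ÷ 12.6941 × 0.762091 = 1.012070
Product > 1; profitable direction is CNY → JPY → NOK → CNY.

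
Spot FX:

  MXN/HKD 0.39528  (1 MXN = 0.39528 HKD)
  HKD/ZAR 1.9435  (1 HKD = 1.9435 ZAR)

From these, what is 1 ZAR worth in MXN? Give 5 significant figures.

1 ZAR ÷ 1.9435 = 0.514536 HKD
0.514536 HKD ÷ 0.39528 = 1.3017 MXN

ZAR/MXN = 1.3017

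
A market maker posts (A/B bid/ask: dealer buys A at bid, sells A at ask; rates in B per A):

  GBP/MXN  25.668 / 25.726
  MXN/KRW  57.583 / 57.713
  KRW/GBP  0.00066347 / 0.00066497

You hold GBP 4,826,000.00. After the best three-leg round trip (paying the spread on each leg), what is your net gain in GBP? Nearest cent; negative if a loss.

Best loop GBP → KRW → MXN → GBP:
GBP 4,826,000.00 ÷ 0.00066497 (buy KRW at ask) = KRW 7,257,470,262
KRW 7,257,470,262 ÷ 57.713 (buy MXN at ask) = MXN 125,751,048.50
MXN 125,751,048.50 ÷ 25.726 (buy GBP at ask) = GBP 4,888,091.76

Net profit: GBP 62,091.76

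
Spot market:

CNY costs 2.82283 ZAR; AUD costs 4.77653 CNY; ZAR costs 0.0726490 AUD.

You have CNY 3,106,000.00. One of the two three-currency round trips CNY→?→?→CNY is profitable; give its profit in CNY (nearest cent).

Profit: CNY 64,841.81

Profitable loop is CNY → AUD → ZAR → CNY:
CNY 3,106,000.00 ÷ 4.77653 = AUD 650,262.85
AUD 650,262.85 ÷ 0.0726490 = ZAR 8,950,747.40
ZAR 8,950,747.40 ÷ 2.82283 = CNY 3,170,841.81
Profit = CNY 3,170,841.81 − CNY 3,106,000.00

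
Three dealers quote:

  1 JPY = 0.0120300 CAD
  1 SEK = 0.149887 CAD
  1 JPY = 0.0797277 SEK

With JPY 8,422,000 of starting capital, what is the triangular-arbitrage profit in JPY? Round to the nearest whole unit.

Profit: JPY 56,278

Profitable loop is JPY → CAD → SEK → JPY:
JPY 8,422,000 × 0.0120300 = CAD 101,316.66
CAD 101,316.66 ÷ 0.149887 = SEK 675,953.62
SEK 675,953.62 ÷ 0.0797277 = JPY 8,478,278
Profit = JPY 8,478,278 − JPY 8,422,000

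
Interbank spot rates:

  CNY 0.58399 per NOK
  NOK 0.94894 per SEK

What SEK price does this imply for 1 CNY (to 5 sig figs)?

CNY/SEK = 1.8045

1 CNY ÷ 0.58399 = 1.71236 NOK
1.71236 NOK ÷ 0.94894 = 1.8045 SEK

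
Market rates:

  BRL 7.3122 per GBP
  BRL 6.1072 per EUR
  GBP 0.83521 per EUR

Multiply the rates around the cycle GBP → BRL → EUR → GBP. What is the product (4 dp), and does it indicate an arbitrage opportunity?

1.0000 (no arbitrage)

Around GBP → BRL → EUR → GBP: 1 × 7.3122 ÷ 6.1072 × 0.83521 = 1.000004
Product ≈ 1 (deviation 0.000%, within rounding noise).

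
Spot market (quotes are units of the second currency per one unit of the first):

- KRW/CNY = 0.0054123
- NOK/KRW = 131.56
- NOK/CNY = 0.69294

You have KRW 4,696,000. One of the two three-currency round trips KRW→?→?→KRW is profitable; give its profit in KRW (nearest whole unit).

Profit: KRW 129,454

Profitable loop is KRW → CNY → NOK → KRW:
KRW 4,696,000 × 0.0054123 = CNY 25,416.16
CNY 25,416.16 ÷ 0.69294 = NOK 36,678.73
NOK 36,678.73 × 131.56 = KRW 4,825,454
Profit = KRW 4,825,454 − KRW 4,696,000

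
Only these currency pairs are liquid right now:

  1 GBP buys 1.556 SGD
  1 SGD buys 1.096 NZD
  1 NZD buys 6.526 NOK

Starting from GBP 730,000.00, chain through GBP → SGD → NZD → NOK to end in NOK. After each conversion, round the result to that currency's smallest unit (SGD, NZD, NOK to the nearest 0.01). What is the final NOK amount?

GBP 730,000.00 × 1.556 = SGD 1,135,880.00
SGD 1,135,880.00 × 1.096 = NZD 1,244,924.48
NZD 1,244,924.48 × 6.526 = NOK 8,124,377.16

NOK 8,124,377.16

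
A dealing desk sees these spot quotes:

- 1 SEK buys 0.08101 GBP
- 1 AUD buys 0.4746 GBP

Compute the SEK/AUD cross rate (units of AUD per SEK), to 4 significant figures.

SEK/AUD = 0.1707

1 SEK × 0.08101 = 0.08101 GBP
0.08101 GBP ÷ 0.4746 = 0.170691 AUD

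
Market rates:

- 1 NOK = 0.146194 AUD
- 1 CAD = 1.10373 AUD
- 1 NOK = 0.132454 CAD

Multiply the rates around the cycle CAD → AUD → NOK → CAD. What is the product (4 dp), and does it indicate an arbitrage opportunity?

Around CAD → AUD → NOK → CAD: 1 × 1.10373 ÷ 0.146194 × 0.132454 = 0.999996
Product ≈ 1 (deviation 0.000%, within rounding noise).

1.0000 (no arbitrage)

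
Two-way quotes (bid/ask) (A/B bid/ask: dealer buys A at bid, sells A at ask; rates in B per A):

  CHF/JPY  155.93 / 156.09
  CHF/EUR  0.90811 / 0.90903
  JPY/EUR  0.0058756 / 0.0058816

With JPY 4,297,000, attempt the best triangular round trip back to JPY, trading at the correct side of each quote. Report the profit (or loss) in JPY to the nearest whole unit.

Net profit: JPY 33,809

Best loop JPY → EUR → CHF → JPY:
JPY 4,297,000 × 0.0058756 (sell JPY at bid) = EUR 25,247.45
EUR 25,247.45 ÷ 0.90903 (buy CHF at ask) = CHF 27,774.06
CHF 27,774.06 × 155.93 (sell CHF at bid) = JPY 4,330,809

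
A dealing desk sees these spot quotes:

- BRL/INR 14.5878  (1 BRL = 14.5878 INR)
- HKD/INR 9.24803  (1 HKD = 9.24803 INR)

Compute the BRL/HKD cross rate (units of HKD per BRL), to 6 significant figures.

BRL/HKD = 1.57740

1 BRL × 14.5878 = 14.5878 INR
14.5878 INR ÷ 9.24803 = 1.5774 HKD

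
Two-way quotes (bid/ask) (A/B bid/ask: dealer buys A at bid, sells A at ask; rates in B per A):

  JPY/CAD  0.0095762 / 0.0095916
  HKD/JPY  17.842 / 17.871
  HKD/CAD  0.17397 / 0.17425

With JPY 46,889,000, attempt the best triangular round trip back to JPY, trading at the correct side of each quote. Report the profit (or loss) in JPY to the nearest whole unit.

Net profit: JPY 699,873

Best loop JPY → HKD → CAD → JPY:
JPY 46,889,000 ÷ 17.871 (buy HKD at ask) = HKD 2,623,747.97
HKD 2,623,747.97 × 0.17397 (sell HKD at bid) = CAD 456,453.43
CAD 456,453.43 ÷ 0.0095916 (buy JPY at ask) = JPY 47,588,873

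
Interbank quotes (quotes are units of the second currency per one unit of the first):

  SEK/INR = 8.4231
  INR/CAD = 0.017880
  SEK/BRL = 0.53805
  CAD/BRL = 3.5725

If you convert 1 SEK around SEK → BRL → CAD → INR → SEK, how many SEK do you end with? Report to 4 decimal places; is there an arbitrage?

Around SEK → BRL → CAD → INR → SEK: 1 × 0.53805 ÷ 3.5725 ÷ 0.017880 ÷ 8.4231 = 1.000025
Product ≈ 1 (deviation 0.003%, within rounding noise).

1.0000 (no arbitrage)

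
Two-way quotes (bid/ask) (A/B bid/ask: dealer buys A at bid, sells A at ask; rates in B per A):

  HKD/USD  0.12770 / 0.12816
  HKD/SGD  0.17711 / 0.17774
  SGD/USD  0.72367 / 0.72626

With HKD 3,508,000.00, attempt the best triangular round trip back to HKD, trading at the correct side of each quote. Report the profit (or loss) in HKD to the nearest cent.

Best loop HKD → SGD → USD → HKD:
HKD 3,508,000.00 × 0.17711 (sell HKD at bid) = SGD 621,301.88
SGD 621,301.88 × 0.72367 (sell SGD at bid) = USD 449,617.53
USD 449,617.53 ÷ 0.12816 (buy HKD at ask) = HKD 3,508,251.65

Net profit: HKD 251.65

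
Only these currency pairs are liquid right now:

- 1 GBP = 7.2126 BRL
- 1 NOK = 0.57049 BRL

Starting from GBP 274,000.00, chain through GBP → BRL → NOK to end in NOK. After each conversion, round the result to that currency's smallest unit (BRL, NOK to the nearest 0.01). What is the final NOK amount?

GBP 274,000.00 × 7.2126 = BRL 1,976,252.40
BRL 1,976,252.40 ÷ 0.57049 = NOK 3,464,131.54

NOK 3,464,131.54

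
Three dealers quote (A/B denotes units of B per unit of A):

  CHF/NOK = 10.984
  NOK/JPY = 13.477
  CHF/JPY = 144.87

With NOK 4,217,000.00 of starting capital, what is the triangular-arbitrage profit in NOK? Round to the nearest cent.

Profit: NOK 92,023.81

Profitable loop is NOK → JPY → CHF → NOK:
NOK 4,217,000.00 × 13.477 = JPY 56,832,509
JPY 56,832,509 ÷ 144.87 = CHF 392,300.06
CHF 392,300.06 × 10.984 = NOK 4,309,023.81
Profit = NOK 4,309,023.81 − NOK 4,217,000.00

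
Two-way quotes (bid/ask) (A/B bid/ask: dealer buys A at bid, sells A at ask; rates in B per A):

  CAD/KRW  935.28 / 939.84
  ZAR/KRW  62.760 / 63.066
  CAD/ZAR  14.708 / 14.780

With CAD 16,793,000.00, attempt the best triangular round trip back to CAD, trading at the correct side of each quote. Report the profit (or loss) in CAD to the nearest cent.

Best loop CAD → KRW → ZAR → CAD:
CAD 16,793,000.00 × 935.28 (sell CAD at bid) = KRW 15,706,157,040
KRW 15,706,157,040 ÷ 63.066 (buy ZAR at ask) = ZAR 249,043,177.62
ZAR 249,043,177.62 ÷ 14.780 (buy CAD at ask) = CAD 16,850,012.02

Net profit: CAD 57,012.02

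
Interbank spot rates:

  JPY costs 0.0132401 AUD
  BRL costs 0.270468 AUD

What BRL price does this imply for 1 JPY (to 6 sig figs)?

1 JPY × 0.0132401 = 0.0132401 AUD
0.0132401 AUD ÷ 0.270468 = 0.0489526 BRL

JPY/BRL = 0.0489526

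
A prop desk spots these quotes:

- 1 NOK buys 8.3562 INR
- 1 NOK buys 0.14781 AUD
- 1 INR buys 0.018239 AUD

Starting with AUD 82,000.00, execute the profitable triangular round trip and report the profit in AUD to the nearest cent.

Profitable loop is AUD → NOK → INR → AUD:
AUD 82,000.00 ÷ 0.14781 = NOK 554,766.25
NOK 554,766.25 × 8.3562 = INR 4,635,737.77
INR 4,635,737.77 × 0.018239 = AUD 84,551.22
Profit = AUD 84,551.22 − AUD 82,000.00

Profit: AUD 2,551.22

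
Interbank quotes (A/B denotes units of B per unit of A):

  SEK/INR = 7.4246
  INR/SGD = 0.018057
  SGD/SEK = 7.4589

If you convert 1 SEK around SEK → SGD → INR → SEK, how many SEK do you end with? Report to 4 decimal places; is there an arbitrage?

1.0000 (no arbitrage)

Around SEK → SGD → INR → SEK: 1 ÷ 7.4589 ÷ 0.018057 ÷ 7.4246 = 1.000015
Product ≈ 1 (deviation 0.002%, within rounding noise).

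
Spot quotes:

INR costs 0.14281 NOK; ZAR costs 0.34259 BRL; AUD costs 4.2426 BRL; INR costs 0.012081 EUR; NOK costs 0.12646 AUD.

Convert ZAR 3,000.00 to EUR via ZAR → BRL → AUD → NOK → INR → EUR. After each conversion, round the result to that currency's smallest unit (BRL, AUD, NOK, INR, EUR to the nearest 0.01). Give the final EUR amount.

ZAR 3,000.00 × 0.34259 = BRL 1,027.77
BRL 1,027.77 ÷ 4.2426 = AUD 242.25
AUD 242.25 ÷ 0.12646 = NOK 1,915.63
NOK 1,915.63 ÷ 0.14281 = INR 13,413.84
INR 13,413.84 × 0.012081 = EUR 162.05

EUR 162.05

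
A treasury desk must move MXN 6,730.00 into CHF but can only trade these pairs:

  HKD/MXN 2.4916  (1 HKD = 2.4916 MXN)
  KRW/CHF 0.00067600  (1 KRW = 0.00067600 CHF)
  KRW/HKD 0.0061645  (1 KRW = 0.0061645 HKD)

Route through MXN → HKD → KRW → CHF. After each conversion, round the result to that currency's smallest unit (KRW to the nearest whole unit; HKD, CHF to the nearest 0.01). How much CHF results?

MXN 6,730.00 ÷ 2.4916 = HKD 2,701.08
HKD 2,701.08 ÷ 0.0061645 = KRW 438,167
KRW 438,167 × 0.00067600 = CHF 296.20

CHF 296.20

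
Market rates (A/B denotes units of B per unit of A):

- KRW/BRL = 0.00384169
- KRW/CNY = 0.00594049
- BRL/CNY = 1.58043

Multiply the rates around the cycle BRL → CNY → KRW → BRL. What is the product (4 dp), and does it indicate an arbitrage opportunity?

Around BRL → CNY → KRW → BRL: 1 × 1.58043 ÷ 0.00594049 × 0.00384169 = 1.022057
Product > 1; profitable direction is BRL → CNY → KRW → BRL.

1.0221 (arbitrage exists)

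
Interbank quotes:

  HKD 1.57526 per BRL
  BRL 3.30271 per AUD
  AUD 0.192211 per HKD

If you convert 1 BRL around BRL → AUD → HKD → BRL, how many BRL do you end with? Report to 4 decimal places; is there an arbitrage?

Around BRL → AUD → HKD → BRL: 1 ÷ 3.30271 ÷ 0.192211 ÷ 1.57526 = 0.999998
Product ≈ 1 (deviation 0.000%, within rounding noise).

1.0000 (no arbitrage)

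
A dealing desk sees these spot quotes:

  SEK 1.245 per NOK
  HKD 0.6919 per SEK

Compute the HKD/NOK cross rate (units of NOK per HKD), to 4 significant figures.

HKD/NOK = 1.161

1 HKD ÷ 0.6919 = 1.4453 SEK
1.4453 SEK ÷ 1.245 = 1.16088 NOK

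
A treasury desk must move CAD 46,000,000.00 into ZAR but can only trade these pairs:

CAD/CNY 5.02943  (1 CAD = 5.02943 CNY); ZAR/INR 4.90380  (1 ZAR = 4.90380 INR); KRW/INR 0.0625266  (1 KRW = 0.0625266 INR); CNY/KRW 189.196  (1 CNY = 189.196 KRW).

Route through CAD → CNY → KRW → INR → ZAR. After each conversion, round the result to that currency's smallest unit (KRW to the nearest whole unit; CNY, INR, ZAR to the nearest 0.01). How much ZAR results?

ZAR 558,111,041.28

CAD 46,000,000.00 × 5.02943 = CNY 231,353,780.00
CNY 231,353,780.00 × 189.196 = KRW 43,771,209,761
KRW 43,771,209,761 × 0.0625266 = INR 2,736,864,924.24
INR 2,736,864,924.24 ÷ 4.90380 = ZAR 558,111,041.28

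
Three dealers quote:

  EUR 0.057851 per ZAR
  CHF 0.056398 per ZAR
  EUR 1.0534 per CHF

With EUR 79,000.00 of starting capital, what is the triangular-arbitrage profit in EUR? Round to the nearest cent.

Profit: EUR 2,128.46

Profitable loop is EUR → ZAR → CHF → EUR:
EUR 79,000.00 ÷ 0.057851 = ZAR 1,365,577.09
ZAR 1,365,577.09 × 0.056398 = CHF 77,015.82
CHF 77,015.82 × 1.0534 = EUR 81,128.46
Profit = EUR 81,128.46 − EUR 79,000.00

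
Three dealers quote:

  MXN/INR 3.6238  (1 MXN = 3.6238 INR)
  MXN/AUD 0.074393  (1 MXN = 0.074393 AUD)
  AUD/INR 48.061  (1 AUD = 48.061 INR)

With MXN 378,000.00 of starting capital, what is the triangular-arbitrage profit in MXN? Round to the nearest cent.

Profitable loop is MXN → INR → AUD → MXN:
MXN 378,000.00 × 3.6238 = INR 1,369,796.40
INR 1,369,796.40 ÷ 48.061 = AUD 28,501.20
AUD 28,501.20 ÷ 0.074393 = MXN 383,116.75
Profit = MXN 383,116.75 − MXN 378,000.00

Profit: MXN 5,116.75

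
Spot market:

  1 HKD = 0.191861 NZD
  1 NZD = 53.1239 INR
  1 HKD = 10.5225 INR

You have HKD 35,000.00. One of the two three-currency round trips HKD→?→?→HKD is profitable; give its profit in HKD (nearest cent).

Profitable loop is HKD → INR → NZD → HKD:
HKD 35,000.00 × 10.5225 = INR 368,287.50
INR 368,287.50 ÷ 53.1239 = NZD 6,932.61
NZD 6,932.61 ÷ 0.191861 = HKD 36,133.52
Profit = HKD 36,133.52 − HKD 35,000.00

Profit: HKD 1,133.52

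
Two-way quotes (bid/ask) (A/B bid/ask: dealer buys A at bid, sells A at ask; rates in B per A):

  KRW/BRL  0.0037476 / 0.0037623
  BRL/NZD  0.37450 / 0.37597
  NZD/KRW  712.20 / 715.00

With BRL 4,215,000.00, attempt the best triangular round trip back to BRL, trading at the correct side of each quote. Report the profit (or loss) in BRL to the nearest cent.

Net result: BRL -1,872.52 (no profitable arbitrage after spreads)

Best loop BRL → NZD → KRW → BRL:
BRL 4,215,000.00 × 0.37450 (sell BRL at bid) = NZD 1,578,517.50
NZD 1,578,517.50 × 712.20 (sell NZD at bid) = KRW 1,124,220,164
KRW 1,124,220,164 × 0.0037476 (sell KRW at bid) = BRL 4,213,127.48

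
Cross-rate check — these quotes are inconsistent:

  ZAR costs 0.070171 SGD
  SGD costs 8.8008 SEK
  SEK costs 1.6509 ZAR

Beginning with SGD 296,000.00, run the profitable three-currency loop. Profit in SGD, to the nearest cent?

Profit: SGD 5,781.28

Profitable loop is SGD → SEK → ZAR → SGD:
SGD 296,000.00 × 8.8008 = SEK 2,605,036.80
SEK 2,605,036.80 × 1.6509 = ZAR 4,300,655.25
ZAR 4,300,655.25 × 0.070171 = SGD 301,781.28
Profit = SGD 301,781.28 − SGD 296,000.00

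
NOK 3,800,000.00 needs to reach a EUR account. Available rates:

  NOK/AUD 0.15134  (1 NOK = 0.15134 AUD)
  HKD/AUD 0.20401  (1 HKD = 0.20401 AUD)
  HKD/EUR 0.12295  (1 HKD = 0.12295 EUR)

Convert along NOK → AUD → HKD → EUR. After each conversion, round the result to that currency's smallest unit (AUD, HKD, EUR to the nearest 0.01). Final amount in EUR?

NOK 3,800,000.00 × 0.15134 = AUD 575,092.00
AUD 575,092.00 ÷ 0.20401 = HKD 2,818,940.25
HKD 2,818,940.25 × 0.12295 = EUR 346,588.70

EUR 346,588.70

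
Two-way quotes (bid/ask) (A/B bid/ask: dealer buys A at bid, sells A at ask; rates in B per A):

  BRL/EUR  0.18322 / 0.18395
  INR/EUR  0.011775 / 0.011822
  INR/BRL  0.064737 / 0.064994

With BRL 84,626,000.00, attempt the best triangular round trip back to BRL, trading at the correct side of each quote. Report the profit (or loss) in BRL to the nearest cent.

Best loop BRL → EUR → INR → BRL:
BRL 84,626,000.00 × 0.18322 (sell BRL at bid) = EUR 15,505,175.72
EUR 15,505,175.72 ÷ 0.011822 (buy INR at ask) = INR 1,311,552,674.67
INR 1,311,552,674.67 × 0.064737 (sell INR at bid) = BRL 84,905,985.50

Net profit: BRL 279,985.50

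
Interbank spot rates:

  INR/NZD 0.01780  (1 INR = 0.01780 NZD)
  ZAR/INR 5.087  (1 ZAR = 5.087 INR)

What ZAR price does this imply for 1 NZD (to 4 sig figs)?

NZD/ZAR = 11.04

1 NZD ÷ 0.01780 = 56.1798 INR
56.1798 INR ÷ 5.087 = 11.0438 ZAR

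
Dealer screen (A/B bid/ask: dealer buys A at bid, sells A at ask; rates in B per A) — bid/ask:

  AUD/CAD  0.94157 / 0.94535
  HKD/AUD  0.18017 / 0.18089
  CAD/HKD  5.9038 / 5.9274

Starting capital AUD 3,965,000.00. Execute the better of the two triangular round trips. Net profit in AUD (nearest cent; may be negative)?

Best loop AUD → CAD → HKD → AUD:
AUD 3,965,000.00 × 0.94157 (sell AUD at bid) = CAD 3,733,325.05
CAD 3,733,325.05 × 5.9038 (sell CAD at bid) = HKD 22,040,804.43
HKD 22,040,804.43 × 0.18017 (sell HKD at bid) = AUD 3,971,091.73

Net profit: AUD 6,091.73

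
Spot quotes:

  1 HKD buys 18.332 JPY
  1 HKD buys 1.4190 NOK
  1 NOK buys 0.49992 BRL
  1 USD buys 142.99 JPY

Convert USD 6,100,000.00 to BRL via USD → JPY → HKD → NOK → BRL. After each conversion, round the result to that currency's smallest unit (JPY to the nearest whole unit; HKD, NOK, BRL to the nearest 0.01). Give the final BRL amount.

USD 6,100,000.00 × 142.99 = JPY 872,239,000
JPY 872,239,000 ÷ 18.332 = HKD 47,580,133.10
HKD 47,580,133.10 × 1.4190 = NOK 67,516,208.87
NOK 67,516,208.87 × 0.49992 = BRL 33,752,703.14

BRL 33,752,703.14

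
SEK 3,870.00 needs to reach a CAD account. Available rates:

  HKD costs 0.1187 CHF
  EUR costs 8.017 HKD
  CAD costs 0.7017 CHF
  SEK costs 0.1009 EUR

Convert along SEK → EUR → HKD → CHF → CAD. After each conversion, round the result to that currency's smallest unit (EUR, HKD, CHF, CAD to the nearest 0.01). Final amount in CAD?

SEK 3,870.00 × 0.1009 = EUR 390.48
EUR 390.48 × 8.017 = HKD 3,130.48
HKD 3,130.48 × 0.1187 = CHF 371.59
CHF 371.59 ÷ 0.7017 = CAD 529.56

CAD 529.56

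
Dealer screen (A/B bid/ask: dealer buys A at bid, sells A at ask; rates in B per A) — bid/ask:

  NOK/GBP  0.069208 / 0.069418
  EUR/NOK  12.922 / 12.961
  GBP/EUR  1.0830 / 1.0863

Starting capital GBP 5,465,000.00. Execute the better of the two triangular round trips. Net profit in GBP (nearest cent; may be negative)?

Best loop GBP → NOK → EUR → GBP:
GBP 5,465,000.00 ÷ 0.069418 (buy NOK at ask) = NOK 78,725,978.85
NOK 78,725,978.85 ÷ 12.961 (buy EUR at ask) = EUR 6,074,066.73
EUR 6,074,066.73 ÷ 1.0863 (buy GBP at ask) = GBP 5,591,518.67

Net profit: GBP 126,518.67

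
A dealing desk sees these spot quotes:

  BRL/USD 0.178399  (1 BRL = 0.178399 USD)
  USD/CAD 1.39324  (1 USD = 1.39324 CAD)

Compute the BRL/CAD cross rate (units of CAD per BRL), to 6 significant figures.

1 BRL × 0.178399 = 0.178399 USD
0.178399 USD × 1.39324 = 0.248553 CAD

BRL/CAD = 0.248553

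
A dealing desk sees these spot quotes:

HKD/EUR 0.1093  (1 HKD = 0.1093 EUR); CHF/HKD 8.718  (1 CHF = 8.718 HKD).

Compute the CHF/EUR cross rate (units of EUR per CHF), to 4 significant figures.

CHF/EUR = 0.9529

1 CHF × 8.718 = 8.718 HKD
8.718 HKD × 0.1093 = 0.952877 EUR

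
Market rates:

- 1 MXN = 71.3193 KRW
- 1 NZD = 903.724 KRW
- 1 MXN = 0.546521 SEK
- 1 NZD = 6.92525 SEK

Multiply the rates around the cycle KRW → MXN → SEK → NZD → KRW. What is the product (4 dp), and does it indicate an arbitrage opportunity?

1.0000 (no arbitrage)

Around KRW → MXN → SEK → NZD → KRW: 1 ÷ 71.3193 × 0.546521 ÷ 6.92525 × 903.724 = 1.000000
Product ≈ 1 (deviation 0.000%, within rounding noise).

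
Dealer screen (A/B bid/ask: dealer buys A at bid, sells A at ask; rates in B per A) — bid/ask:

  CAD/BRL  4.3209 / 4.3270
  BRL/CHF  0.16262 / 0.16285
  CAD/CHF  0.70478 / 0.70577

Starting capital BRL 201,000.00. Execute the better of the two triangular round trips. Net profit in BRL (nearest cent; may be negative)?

Net profit: BRL 36.53

Best loop BRL → CAD → CHF → BRL:
BRL 201,000.00 ÷ 4.3270 (buy CAD at ask) = CAD 46,452.51
CAD 46,452.51 × 0.70478 (sell CAD at bid) = CHF 32,738.80
CHF 32,738.80 ÷ 0.16285 (buy BRL at ask) = BRL 201,036.53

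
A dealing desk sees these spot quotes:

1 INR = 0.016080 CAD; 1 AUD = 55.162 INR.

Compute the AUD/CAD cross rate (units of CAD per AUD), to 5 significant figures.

1 AUD × 55.162 = 55.162 INR
55.162 INR × 0.016080 = 0.887005 CAD

AUD/CAD = 0.88700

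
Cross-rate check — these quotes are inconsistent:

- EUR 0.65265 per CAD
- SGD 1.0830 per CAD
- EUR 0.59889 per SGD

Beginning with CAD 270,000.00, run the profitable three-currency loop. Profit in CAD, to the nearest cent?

Profit: CAD 1,686.83

Profitable loop is CAD → EUR → SGD → CAD:
CAD 270,000.00 × 0.65265 = EUR 176,215.50
EUR 176,215.50 ÷ 0.59889 = SGD 294,236.84
SGD 294,236.84 ÷ 1.0830 = CAD 271,686.83
Profit = CAD 271,686.83 − CAD 270,000.00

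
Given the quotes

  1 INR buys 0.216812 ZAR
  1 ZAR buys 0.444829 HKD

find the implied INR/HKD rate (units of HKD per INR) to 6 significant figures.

1 INR × 0.216812 = 0.216812 ZAR
0.216812 ZAR × 0.444829 = 0.0964443 HKD

INR/HKD = 0.0964443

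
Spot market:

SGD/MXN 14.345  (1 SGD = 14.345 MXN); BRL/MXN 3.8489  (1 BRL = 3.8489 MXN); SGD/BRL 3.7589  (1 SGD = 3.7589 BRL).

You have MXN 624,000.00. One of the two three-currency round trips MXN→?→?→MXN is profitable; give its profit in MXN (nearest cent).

Profit: MXN 5,334.35

Profitable loop is MXN → SGD → BRL → MXN:
MXN 624,000.00 ÷ 14.345 = SGD 43,499.48
SGD 43,499.48 × 3.7589 = BRL 163,510.18
BRL 163,510.18 × 3.8489 = MXN 629,334.35
Profit = MXN 629,334.35 − MXN 624,000.00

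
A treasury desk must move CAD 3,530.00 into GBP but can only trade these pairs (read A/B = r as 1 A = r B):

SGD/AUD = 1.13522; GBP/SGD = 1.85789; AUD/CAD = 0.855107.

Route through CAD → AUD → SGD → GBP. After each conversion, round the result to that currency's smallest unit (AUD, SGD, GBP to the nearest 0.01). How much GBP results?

GBP 1,957.28

CAD 3,530.00 ÷ 0.855107 = AUD 4,128.14
AUD 4,128.14 ÷ 1.13522 = SGD 3,636.42
SGD 3,636.42 ÷ 1.85789 = GBP 1,957.28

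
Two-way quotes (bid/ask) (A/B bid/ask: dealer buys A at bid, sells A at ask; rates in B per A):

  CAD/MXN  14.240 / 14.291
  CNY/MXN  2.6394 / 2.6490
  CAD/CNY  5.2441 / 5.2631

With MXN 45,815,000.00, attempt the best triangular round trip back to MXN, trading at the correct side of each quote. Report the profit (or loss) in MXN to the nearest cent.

Best loop MXN → CNY → CAD → MXN:
MXN 45,815,000.00 ÷ 2.6490 (buy CNY at ask) = CNY 17,295,205.74
CNY 17,295,205.74 ÷ 5.2631 (buy CAD at ask) = CAD 3,286,125.24
CAD 3,286,125.24 × 14.240 (sell CAD at bid) = MXN 46,794,423.38

Net profit: MXN 979,423.38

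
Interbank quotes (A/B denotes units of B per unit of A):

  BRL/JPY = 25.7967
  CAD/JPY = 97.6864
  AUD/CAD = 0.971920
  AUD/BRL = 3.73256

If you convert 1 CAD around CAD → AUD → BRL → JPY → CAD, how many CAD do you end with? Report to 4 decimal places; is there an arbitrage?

Around CAD → AUD → BRL → JPY → CAD: 1 ÷ 0.971920 × 3.73256 × 25.7967 ÷ 97.6864 = 1.014160
Product > 1; profitable direction is CAD → AUD → BRL → JPY → CAD.

1.0142 (arbitrage exists)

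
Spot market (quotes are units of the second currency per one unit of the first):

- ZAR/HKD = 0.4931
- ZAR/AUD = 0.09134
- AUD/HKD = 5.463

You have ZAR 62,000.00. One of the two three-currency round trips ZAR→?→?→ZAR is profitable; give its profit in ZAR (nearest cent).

Profit: ZAR 740.63

Profitable loop is ZAR → AUD → HKD → ZAR:
ZAR 62,000.00 × 0.09134 = AUD 5,663.08
AUD 5,663.08 × 5.463 = HKD 30,937.41
HKD 30,937.41 ÷ 0.4931 = ZAR 62,740.63
Profit = ZAR 62,740.63 − ZAR 62,000.00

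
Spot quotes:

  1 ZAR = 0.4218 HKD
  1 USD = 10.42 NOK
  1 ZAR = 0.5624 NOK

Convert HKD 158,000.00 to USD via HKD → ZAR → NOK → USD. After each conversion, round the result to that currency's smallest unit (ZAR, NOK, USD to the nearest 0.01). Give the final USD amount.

HKD 158,000.00 ÷ 0.4218 = ZAR 374,585.11
ZAR 374,585.11 × 0.5624 = NOK 210,666.67
NOK 210,666.67 ÷ 10.42 = USD 20,217.53

USD 20,217.53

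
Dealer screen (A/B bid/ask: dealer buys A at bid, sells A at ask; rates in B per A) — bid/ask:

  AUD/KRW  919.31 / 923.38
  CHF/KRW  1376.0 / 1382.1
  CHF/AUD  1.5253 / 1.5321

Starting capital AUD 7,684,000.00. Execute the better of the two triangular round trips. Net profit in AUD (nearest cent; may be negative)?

Net profit: AUD 111,879.97

Best loop AUD → KRW → CHF → AUD:
AUD 7,684,000.00 × 919.31 (sell AUD at bid) = KRW 7,063,978,040
KRW 7,063,978,040 ÷ 1382.1 (buy CHF at ask) = CHF 5,111,046.99
CHF 5,111,046.99 × 1.5253 (sell CHF at bid) = AUD 7,795,879.97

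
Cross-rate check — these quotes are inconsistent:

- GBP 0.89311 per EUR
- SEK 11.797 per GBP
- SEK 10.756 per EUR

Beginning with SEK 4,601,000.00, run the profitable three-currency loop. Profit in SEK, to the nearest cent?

Profitable loop is SEK → GBP → EUR → SEK:
SEK 4,601,000.00 ÷ 11.797 = GBP 390,014.41
GBP 390,014.41 ÷ 0.89311 = EUR 436,692.47
EUR 436,692.47 × 10.756 = SEK 4,697,064.19
Profit = SEK 4,697,064.19 − SEK 4,601,000.00

Profit: SEK 96,064.19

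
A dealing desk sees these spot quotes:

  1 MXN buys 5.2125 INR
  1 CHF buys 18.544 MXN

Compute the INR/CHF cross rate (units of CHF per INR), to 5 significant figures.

1 INR ÷ 5.2125 = 0.191847 MXN
0.191847 MXN ÷ 18.544 = 0.0103455 CHF

INR/CHF = 0.010345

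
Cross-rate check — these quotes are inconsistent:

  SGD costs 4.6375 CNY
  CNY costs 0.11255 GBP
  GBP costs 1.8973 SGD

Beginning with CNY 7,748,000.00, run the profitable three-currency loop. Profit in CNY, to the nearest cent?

Profitable loop is CNY → SGD → GBP → CNY:
CNY 7,748,000.00 ÷ 4.6375 = SGD 1,670,727.76
SGD 1,670,727.76 ÷ 1.8973 = GBP 880,581.75
GBP 880,581.75 ÷ 0.11255 = CNY 7,823,916.08
Profit = CNY 7,823,916.08 − CNY 7,748,000.00

Profit: CNY 75,916.08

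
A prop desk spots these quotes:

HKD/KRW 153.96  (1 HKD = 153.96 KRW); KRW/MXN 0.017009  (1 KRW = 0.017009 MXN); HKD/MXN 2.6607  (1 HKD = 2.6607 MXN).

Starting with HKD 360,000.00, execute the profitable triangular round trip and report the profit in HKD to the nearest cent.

Profitable loop is HKD → MXN → KRW → HKD:
HKD 360,000.00 × 2.6607 = MXN 957,852.00
MXN 957,852.00 ÷ 0.017009 = KRW 56,314,422
KRW 56,314,422 ÷ 153.96 = HKD 365,773.07
Profit = HKD 365,773.07 − HKD 360,000.00

Profit: HKD 5,773.07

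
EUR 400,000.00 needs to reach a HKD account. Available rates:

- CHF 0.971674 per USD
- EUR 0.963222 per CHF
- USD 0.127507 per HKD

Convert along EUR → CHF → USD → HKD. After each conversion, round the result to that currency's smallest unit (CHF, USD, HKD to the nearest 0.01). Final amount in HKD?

HKD 3,351,806.88

EUR 400,000.00 ÷ 0.963222 = CHF 415,272.91
CHF 415,272.91 ÷ 0.971674 = USD 427,378.84
USD 427,378.84 ÷ 0.127507 = HKD 3,351,806.88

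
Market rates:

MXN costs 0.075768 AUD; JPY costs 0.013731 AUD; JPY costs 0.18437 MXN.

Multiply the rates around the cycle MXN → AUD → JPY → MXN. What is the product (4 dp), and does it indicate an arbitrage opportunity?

Around MXN → AUD → JPY → MXN: 1 × 0.075768 ÷ 0.013731 × 0.18437 = 1.017358
Product > 1; profitable direction is MXN → AUD → JPY → MXN.

1.0174 (arbitrage exists)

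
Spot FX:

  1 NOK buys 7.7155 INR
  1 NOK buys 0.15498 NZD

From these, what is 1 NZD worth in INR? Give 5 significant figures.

NZD/INR = 49.784

1 NZD ÷ 0.15498 = 6.45245 NOK
6.45245 NOK × 7.7155 = 49.7838 INR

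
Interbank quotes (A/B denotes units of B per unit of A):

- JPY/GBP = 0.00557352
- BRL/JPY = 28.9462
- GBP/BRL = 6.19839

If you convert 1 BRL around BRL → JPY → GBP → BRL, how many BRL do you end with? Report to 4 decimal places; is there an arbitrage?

Around BRL → JPY → GBP → BRL: 1 × 28.9462 × 0.00557352 × 6.19839 = 1.000000
Product ≈ 1 (deviation 0.000%, within rounding noise).

1.0000 (no arbitrage)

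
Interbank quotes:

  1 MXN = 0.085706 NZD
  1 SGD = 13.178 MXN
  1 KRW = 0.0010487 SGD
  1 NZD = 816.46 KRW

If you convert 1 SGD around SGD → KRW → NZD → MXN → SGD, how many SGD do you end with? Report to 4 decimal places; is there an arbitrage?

1.0341 (arbitrage exists)

Around SGD → KRW → NZD → MXN → SGD: 1 ÷ 0.0010487 ÷ 816.46 ÷ 0.085706 ÷ 13.178 = 1.034078
Product > 1; profitable direction is SGD → KRW → NZD → MXN → SGD.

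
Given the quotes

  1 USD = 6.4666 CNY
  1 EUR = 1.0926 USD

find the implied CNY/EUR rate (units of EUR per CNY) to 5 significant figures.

CNY/EUR = 0.14153

1 CNY ÷ 6.4666 = 0.154641 USD
0.154641 USD ÷ 1.0926 = 0.141535 EUR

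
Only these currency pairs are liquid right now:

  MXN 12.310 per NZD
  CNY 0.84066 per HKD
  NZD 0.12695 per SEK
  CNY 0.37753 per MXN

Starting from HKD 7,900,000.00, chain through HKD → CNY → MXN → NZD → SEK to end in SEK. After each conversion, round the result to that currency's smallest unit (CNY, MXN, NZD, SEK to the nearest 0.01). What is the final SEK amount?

HKD 7,900,000.00 × 0.84066 = CNY 6,641,214.00
CNY 6,641,214.00 ÷ 0.37753 = MXN 17,591,221.89
MXN 17,591,221.89 ÷ 12.310 = NZD 1,429,018.84
NZD 1,429,018.84 ÷ 0.12695 = SEK 11,256,548.56

SEK 11,256,548.56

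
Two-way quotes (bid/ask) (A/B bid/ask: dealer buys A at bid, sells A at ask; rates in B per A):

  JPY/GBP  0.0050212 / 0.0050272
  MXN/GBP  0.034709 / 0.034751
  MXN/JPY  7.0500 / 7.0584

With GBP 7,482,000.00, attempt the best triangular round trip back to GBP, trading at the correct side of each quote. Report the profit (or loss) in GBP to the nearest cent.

Best loop GBP → MXN → JPY → GBP:
GBP 7,482,000.00 ÷ 0.034751 (buy MXN at ask) = MXN 215,303,156.74
MXN 215,303,156.74 × 7.0500 (sell MXN at bid) = JPY 1,517,887,255
JPY 1,517,887,255 × 0.0050212 (sell JPY at bid) = GBP 7,621,615.49

Net profit: GBP 139,615.49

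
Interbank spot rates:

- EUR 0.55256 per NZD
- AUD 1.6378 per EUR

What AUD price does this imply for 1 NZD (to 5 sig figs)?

NZD/AUD = 0.90498

1 NZD × 0.55256 = 0.55256 EUR
0.55256 EUR × 1.6378 = 0.904983 AUD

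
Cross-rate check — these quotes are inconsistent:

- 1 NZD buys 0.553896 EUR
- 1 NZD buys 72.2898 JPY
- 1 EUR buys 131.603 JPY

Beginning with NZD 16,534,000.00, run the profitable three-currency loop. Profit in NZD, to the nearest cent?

Profit: NZD 138,277.43

Profitable loop is NZD → EUR → JPY → NZD:
NZD 16,534,000.00 × 0.553896 = EUR 9,158,116.46
EUR 9,158,116.46 × 131.603 = JPY 1,205,235,601
JPY 1,205,235,601 ÷ 72.2898 = NZD 16,672,277.43
Profit = NZD 16,672,277.43 − NZD 16,534,000.00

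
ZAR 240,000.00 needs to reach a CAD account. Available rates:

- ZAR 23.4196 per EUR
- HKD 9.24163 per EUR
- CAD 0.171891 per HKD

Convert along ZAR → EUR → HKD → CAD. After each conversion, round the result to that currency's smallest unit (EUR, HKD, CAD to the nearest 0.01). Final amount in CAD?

CAD 16,279.22

ZAR 240,000.00 ÷ 23.4196 = EUR 10,247.83
EUR 10,247.83 × 9.24163 = HKD 94,706.65
HKD 94,706.65 × 0.171891 = CAD 16,279.22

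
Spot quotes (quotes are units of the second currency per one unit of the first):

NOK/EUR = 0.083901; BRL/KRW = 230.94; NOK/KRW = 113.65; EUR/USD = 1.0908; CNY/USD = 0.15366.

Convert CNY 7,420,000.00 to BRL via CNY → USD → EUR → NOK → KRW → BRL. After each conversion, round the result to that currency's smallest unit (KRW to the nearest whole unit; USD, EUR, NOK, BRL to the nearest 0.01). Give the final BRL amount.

CNY 7,420,000.00 × 0.15366 = USD 1,140,157.20
USD 1,140,157.20 ÷ 1.0908 = EUR 1,045,248.62
EUR 1,045,248.62 ÷ 0.083901 = NOK 12,458,118.74
NOK 12,458,118.74 × 113.65 = KRW 1,415,865,195
KRW 1,415,865,195 ÷ 230.94 = BRL 6,130,878.99

BRL 6,130,878.99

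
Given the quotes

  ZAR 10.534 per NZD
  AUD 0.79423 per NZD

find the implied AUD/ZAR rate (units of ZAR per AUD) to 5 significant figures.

AUD/ZAR = 13.263

1 AUD ÷ 0.79423 = 1.25908 NZD
1.25908 NZD × 10.534 = 13.2632 ZAR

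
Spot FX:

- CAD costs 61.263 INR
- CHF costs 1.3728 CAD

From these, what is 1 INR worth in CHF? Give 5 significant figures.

1 INR ÷ 61.263 = 0.0163231 CAD
0.0163231 CAD ÷ 1.3728 = 0.0118903 CHF

INR/CHF = 0.011890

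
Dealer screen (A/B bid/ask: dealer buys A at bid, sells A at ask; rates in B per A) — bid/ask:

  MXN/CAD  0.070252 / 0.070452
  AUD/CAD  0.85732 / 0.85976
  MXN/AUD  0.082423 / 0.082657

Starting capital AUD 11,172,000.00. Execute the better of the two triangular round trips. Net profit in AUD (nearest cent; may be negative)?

Net profit: AUD 33,441.53

Best loop AUD → CAD → MXN → AUD:
AUD 11,172,000.00 × 0.85732 (sell AUD at bid) = CAD 9,577,979.04
CAD 9,577,979.04 ÷ 0.070452 (buy MXN at ask) = MXN 135,950,420.71
MXN 135,950,420.71 × 0.082423 (sell MXN at bid) = AUD 11,205,441.53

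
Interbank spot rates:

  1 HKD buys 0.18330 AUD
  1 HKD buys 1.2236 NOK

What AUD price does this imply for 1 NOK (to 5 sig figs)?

1 NOK ÷ 1.2236 = 0.817261 HKD
0.817261 HKD × 0.18330 = 0.149804 AUD

NOK/AUD = 0.14980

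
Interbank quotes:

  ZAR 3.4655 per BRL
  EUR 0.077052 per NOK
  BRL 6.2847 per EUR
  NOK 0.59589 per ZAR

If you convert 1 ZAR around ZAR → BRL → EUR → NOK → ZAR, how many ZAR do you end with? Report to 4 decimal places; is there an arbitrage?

1.0000 (no arbitrage)

Around ZAR → BRL → EUR → NOK → ZAR: 1 ÷ 3.4655 ÷ 6.2847 ÷ 0.077052 ÷ 0.59589 = 0.999999
Product ≈ 1 (deviation 0.000%, within rounding noise).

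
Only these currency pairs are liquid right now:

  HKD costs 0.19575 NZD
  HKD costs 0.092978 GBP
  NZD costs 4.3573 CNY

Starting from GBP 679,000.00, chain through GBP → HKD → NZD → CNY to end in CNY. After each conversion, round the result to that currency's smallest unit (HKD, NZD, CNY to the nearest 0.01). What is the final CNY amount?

CNY 6,228,863.40

GBP 679,000.00 ÷ 0.092978 = HKD 7,302,802.81
HKD 7,302,802.81 × 0.19575 = NZD 1,429,523.65
NZD 1,429,523.65 × 4.3573 = CNY 6,228,863.40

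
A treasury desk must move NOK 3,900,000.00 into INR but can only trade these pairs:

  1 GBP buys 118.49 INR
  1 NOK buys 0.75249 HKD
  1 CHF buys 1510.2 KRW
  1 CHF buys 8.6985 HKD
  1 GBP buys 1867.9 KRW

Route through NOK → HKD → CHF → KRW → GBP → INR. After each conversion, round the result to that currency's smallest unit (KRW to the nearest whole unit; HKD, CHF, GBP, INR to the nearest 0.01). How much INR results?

NOK 3,900,000.00 × 0.75249 = HKD 2,934,711.00
HKD 2,934,711.00 ÷ 8.6985 = CHF 337,381.27
CHF 337,381.27 × 1510.2 = KRW 509,513,194
KRW 509,513,194 ÷ 1867.9 = GBP 272,773.27
GBP 272,773.27 × 118.49 = INR 32,320,904.76

INR 32,320,904.76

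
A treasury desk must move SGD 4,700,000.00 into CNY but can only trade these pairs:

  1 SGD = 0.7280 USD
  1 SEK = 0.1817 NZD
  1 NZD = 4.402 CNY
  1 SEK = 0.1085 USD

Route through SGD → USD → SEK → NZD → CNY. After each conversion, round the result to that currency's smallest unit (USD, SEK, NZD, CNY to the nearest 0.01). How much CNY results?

SGD 4,700,000.00 × 0.7280 = USD 3,421,600.00
USD 3,421,600.00 ÷ 0.1085 = SEK 31,535,483.87
SEK 31,535,483.87 × 0.1817 = NZD 5,729,997.42
NZD 5,729,997.42 × 4.402 = CNY 25,223,448.64

CNY 25,223,448.64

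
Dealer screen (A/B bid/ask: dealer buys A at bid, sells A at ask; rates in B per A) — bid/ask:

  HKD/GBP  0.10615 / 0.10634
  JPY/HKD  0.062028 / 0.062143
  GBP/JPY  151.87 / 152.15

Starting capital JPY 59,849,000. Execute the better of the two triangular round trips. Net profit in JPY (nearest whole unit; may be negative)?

Best loop JPY → HKD → GBP → JPY:
JPY 59,849,000 × 0.062028 (sell JPY at bid) = HKD 3,712,313.77
HKD 3,712,313.77 × 0.10615 (sell HKD at bid) = GBP 394,062.11
GBP 394,062.11 × 151.87 (sell GBP at bid) = JPY 59,846,212

Net result: JPY -2,788 (no profitable arbitrage after spreads)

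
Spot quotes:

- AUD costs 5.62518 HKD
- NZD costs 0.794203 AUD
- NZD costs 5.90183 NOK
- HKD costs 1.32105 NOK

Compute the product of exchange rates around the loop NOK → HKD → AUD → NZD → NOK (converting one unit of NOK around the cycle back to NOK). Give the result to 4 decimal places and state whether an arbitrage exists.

Around NOK → HKD → AUD → NZD → NOK: 1 ÷ 1.32105 ÷ 5.62518 ÷ 0.794203 × 5.90183 = 0.999999
Product ≈ 1 (deviation 0.000%, within rounding noise).

1.0000 (no arbitrage)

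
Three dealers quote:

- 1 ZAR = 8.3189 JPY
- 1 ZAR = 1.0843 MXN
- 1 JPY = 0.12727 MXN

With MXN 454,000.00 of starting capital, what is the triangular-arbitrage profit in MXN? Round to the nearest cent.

Profit: MXN 10,957.61

Profitable loop is MXN → JPY → ZAR → MXN:
MXN 454,000.00 ÷ 0.12727 = JPY 3,567,219
JPY 3,567,219 ÷ 8.3189 = ZAR 428,809.01
ZAR 428,809.01 × 1.0843 = MXN 464,957.61
Profit = MXN 464,957.61 − MXN 454,000.00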